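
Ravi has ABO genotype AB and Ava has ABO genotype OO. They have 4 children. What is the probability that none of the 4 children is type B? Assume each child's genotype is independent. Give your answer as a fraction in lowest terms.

ABO cross AB × OO → 1/2 A, 1/2 B.
So P(type B) = 1/2 per child.
P(not type B) = 1/2 for one child; (1/2)^4 = 1/16.

1/16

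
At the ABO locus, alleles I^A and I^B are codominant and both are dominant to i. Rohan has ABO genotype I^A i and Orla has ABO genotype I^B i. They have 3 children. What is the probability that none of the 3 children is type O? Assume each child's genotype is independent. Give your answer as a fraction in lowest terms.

27/64

ABO cross I^A i × I^B i → 1/4 O, 1/4 A, 1/4 B, 1/4 AB.
So P(type O) = 1/4 per child.
P(not type O) = 3/4 for one child; (3/4)^3 = 27/64.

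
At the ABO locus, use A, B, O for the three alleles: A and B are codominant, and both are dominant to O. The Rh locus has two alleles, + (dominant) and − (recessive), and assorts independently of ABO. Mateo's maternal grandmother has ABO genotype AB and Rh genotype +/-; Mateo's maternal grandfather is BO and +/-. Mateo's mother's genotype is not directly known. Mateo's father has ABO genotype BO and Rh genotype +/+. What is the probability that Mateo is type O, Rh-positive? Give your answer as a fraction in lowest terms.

Mateo's mother's ABO genotype from AB × BO: 1/4 AB, 1/4 AO, 1/4 BB, 1/4 BO.
Crossing each possibility with the father BO and summing P(type O): 1/4·0 + 1/4·1/4 + 1/4·0 + 1/4·1/4 = 1/8.
Similarly for Rh via the mother's Rh distribution: P(Rh+) = 1.
Independent loci: 1/8 × 1 = 1/8.

1/8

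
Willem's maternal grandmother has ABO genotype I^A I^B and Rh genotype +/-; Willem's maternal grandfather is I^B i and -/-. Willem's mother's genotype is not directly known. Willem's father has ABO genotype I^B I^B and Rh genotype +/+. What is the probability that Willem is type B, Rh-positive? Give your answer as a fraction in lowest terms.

Willem's mother's ABO genotype from I^A I^B × I^B i: 1/4 I^A I^B, 1/4 I^A i, 1/4 I^B I^B, 1/4 I^B i.
Crossing each possibility with the father I^B I^B and summing P(type B): 1/4·1/2 + 1/4·1/2 + 1/4·1 + 1/4·1 = 3/4.
Similarly for Rh via the mother's Rh distribution: P(Rh+) = 1.
Independent loci: 3/4 × 1 = 3/4.

3/4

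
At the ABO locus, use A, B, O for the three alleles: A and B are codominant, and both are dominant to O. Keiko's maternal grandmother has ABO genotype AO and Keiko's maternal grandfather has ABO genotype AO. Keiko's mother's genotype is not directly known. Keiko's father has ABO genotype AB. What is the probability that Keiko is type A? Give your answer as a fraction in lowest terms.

1/2

Keiko's mother's ABO genotype from AO × AO: 1/4 AA, 1/2 AO, 1/4 OO.
Crossing each possibility with the father AB and summing P(type A): 1/4·1/2 + 1/2·1/2 + 1/4·1/2 = 1/2.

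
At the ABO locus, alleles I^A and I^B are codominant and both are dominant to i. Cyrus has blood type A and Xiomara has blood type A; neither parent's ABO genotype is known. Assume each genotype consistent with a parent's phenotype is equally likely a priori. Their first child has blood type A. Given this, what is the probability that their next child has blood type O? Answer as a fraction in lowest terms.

Possible genotypes: Cyrus ∈ {I^A I^A, I^A i}; Xiomara ∈ {I^A I^A, I^A i}.
Weight each parental genotype pair by prior × P(type-A child):
  I^A I^A × I^A I^A: posterior weight 4/15; P(next child type O) = 0.
  I^A I^A × I^A i: posterior weight 4/15; P(next child type O) = 0.
  I^A i × I^A I^A: posterior weight 4/15; P(next child type O) = 0.
  I^A i × I^A i: posterior weight 1/5; P(next child type O) = 1/4.
Weighted sum = 1/20.

1/20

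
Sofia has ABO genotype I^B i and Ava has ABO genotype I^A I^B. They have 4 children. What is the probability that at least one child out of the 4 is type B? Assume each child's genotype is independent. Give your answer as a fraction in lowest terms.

ABO cross I^B i × I^A I^B → 1/4 A, 1/2 B, 1/4 AB.
So P(type B) = 1/2 per child.
P(none) = (1/2)^4 = 1/16; P(at least one) = 1 − 1/16 = 15/16.

15/16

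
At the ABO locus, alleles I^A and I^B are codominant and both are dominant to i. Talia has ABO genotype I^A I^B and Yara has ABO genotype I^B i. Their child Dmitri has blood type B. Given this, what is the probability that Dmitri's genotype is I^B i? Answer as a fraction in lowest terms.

1/2

Cross I^A I^B × I^B i → 1/4 I^A I^B, 1/4 I^A i, 1/4 I^B I^B, 1/4 I^B i.
Type-B genotypes among offspring: I^B I^B (1/4), I^B i (1/4); total 1/2.
P(I^B i | type B) = (1/4) / (1/2) = 1/2.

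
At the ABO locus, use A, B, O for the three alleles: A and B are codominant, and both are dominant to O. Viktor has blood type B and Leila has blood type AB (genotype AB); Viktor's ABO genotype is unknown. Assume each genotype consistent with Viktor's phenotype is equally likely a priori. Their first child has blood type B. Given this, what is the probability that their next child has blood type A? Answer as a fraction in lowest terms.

1/8

Possible genotypes: Viktor ∈ {BB, BO}; Leila ∈ {AB}.
Weight each parental genotype pair by prior × P(type-B child):
  BB × AB: posterior weight 1/2; P(next child type A) = 0.
  BO × AB: posterior weight 1/2; P(next child type A) = 1/4.
Weighted sum = 1/8.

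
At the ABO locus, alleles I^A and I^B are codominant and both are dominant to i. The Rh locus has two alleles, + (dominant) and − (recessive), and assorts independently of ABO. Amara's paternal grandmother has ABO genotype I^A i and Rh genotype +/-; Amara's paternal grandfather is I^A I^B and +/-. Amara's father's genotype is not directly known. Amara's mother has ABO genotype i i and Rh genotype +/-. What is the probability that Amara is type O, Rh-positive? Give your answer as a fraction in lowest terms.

3/16

Amara's father's ABO genotype from I^A i × I^A I^B: 1/4 I^A I^A, 1/4 I^A I^B, 1/4 I^A i, 1/4 I^B i.
Crossing each possibility with the mother i i and summing P(type O): 1/4·0 + 1/4·0 + 1/4·1/2 + 1/4·1/2 = 1/4.
Similarly for Rh via the father's Rh distribution: P(Rh+) = 3/4.
Independent loci: 1/4 × 3/4 = 3/16.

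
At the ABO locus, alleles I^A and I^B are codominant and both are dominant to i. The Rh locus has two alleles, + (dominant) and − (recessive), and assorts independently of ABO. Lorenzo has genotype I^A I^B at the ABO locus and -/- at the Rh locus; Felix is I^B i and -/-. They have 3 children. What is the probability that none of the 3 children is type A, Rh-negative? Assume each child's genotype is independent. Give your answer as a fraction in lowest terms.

27/64

ABO cross I^A I^B × I^B i → 1/4 A, 1/2 B, 1/4 AB.
Rh cross -/- × -/- → 1 Rh-; so P(type A, Rh-negative) = 1/4 × 1 = 1/4 per child.
P(not type A, Rh-negative) = 3/4 for one child; (3/4)^3 = 27/64.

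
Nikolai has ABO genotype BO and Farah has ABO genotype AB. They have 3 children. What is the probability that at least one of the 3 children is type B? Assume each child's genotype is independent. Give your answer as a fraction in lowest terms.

ABO cross BO × AB → 1/4 A, 1/2 B, 1/4 AB.
So P(type B) = 1/2 per child.
P(none) = (1/2)^3 = 1/8; P(at least one) = 1 − 1/8 = 7/8.

7/8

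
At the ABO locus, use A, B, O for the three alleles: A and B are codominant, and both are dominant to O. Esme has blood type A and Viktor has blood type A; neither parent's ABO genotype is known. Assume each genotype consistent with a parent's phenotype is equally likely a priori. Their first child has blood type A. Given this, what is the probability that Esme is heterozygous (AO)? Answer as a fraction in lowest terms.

Possible genotypes: Esme ∈ {AA, AO}; Viktor ∈ {AA, AO}.
Weight each parental genotype pair by prior × P(type-A child):
  AA × AA: posterior weight 4/15.
  AA × AO: posterior weight 4/15.
  AO × AA: posterior weight 4/15.
  AO × AO: posterior weight 1/5.
Sum the posterior weight over pairs where Esme is AO: 7/15.

7/15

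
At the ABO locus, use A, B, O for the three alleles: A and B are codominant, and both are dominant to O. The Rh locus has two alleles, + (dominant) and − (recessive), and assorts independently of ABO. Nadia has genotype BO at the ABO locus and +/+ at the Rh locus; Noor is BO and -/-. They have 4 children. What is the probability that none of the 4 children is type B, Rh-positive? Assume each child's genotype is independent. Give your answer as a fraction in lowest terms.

ABO cross BO × BO → 1/4 O, 3/4 B.
Rh cross +/+ × -/- → 1 Rh+; so P(type B, Rh-positive) = 3/4 × 1 = 3/4 per child.
P(not type B, Rh-positive) = 1/4 for one child; (1/4)^4 = 1/256.

1/256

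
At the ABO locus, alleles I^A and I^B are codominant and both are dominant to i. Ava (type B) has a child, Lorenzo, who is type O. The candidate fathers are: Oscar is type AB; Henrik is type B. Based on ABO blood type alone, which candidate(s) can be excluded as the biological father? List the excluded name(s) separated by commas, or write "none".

Oscar

A candidate is excluded only if no genotype consistent with his phenotype could produce a type O child with a type B mother.
Oscar (type AB): no genotype consistent with that phenotype can produce a type-O child with a type-B mother.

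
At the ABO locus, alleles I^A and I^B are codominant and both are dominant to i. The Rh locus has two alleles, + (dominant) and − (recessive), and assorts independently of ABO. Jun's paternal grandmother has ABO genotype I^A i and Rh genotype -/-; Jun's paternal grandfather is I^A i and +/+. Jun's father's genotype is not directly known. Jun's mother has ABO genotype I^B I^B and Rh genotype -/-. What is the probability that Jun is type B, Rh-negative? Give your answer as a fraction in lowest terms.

1/4

Jun's father's ABO genotype from I^A i × I^A i: 1/4 I^A I^A, 1/2 I^A i, 1/4 i i.
Crossing each possibility with the mother I^B I^B and summing P(type B): 1/4·0 + 1/2·1/2 + 1/4·1 = 1/2.
Similarly for Rh via the father's Rh distribution: P(Rh-) = 1/2.
Independent loci: 1/2 × 1/2 = 1/4.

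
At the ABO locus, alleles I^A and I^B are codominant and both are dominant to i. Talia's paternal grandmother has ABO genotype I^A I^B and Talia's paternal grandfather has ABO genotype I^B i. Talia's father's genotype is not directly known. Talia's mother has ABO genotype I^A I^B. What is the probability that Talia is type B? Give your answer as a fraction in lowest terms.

Talia's father's ABO genotype from I^A I^B × I^B i: 1/4 I^A I^B, 1/4 I^A i, 1/4 I^B I^B, 1/4 I^B i.
Crossing each possibility with the mother I^A I^B and summing P(type B): 1/4·1/4 + 1/4·1/4 + 1/4·1/2 + 1/4·1/2 = 3/8.

3/8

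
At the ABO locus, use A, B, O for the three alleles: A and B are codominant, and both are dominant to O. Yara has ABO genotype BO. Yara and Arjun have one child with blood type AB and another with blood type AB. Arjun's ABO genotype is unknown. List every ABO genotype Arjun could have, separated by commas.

For each candidate genotype of Arjun, check whether crossing it with BO can produce every observed child phenotype.
  AA → possible child types {A, AB} ✓
  AB → possible child types {A, B, AB} ✓
  AO → possible child types {O, A, B, AB} ✓
  BB → possible child types {B} ✗
  BO → possible child types {O, B} ✗
  OO → possible child types {O, B} ✗

AA, AB, AO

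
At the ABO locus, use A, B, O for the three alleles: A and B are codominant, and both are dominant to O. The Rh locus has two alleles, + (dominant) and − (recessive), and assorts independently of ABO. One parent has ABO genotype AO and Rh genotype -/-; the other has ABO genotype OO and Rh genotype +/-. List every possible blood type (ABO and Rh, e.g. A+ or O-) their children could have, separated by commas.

Gametes from AO × OO give offspring ABO genotypes AO, OO, i.e. phenotypes O, A.
Rh cross -/- × +/- → phenotypes Rh+, Rh-.
Combining independently: O+, O-, A+, A-.

O+, O-, A+, A-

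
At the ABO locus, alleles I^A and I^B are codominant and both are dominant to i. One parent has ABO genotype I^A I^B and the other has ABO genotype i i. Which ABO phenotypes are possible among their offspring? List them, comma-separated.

A, B

Gametes from I^A I^B × i i give offspring ABO genotypes I^A i, I^B i, i.e. phenotypes A, B.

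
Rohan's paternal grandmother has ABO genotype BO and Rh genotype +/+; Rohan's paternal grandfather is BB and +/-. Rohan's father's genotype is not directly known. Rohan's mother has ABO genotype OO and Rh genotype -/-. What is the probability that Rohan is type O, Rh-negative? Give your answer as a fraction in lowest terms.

1/16

Rohan's father's ABO genotype from BO × BB: 1/2 BB, 1/2 BO.
Crossing each possibility with the mother OO and summing P(type O): 1/2·0 + 1/2·1/2 = 1/4.
Similarly for Rh via the father's Rh distribution: P(Rh-) = 1/4.
Independent loci: 1/4 × 1/4 = 1/16.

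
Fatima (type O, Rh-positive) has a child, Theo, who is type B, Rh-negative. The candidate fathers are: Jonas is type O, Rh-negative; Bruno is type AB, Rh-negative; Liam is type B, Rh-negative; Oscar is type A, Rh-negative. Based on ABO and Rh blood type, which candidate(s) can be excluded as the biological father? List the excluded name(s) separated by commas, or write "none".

Jonas, Oscar

A candidate is excluded only if no genotype consistent with his phenotype could produce a type B, Rh-negative child with a type O, Rh-positive mother.
Jonas (type O, Rh-): no genotype consistent with that phenotype can produce a type-B Rh- child with a type-O mother.
Oscar (type A, Rh-): no genotype consistent with that phenotype can produce a type-B Rh- child with a type-O mother.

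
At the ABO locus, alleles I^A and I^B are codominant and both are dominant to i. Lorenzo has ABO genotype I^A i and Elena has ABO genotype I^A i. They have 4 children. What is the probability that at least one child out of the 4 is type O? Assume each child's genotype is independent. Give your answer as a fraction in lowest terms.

ABO cross I^A i × I^A i → 1/4 O, 3/4 A.
So P(type O) = 1/4 per child.
P(none) = (3/4)^4 = 81/256; P(at least one) = 1 − 81/256 = 175/256.

175/256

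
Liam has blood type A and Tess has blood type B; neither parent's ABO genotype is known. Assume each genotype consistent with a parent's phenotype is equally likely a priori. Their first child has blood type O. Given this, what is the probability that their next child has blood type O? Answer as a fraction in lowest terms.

1/4

Possible genotypes: Liam ∈ {I^A I^A, I^A i}; Tess ∈ {I^B I^B, I^B i}.
Weight each parental genotype pair by prior × P(type-O child):
  I^A i × I^B i: posterior weight 1; P(next child type O) = 1/4.
Weighted sum = 1/4.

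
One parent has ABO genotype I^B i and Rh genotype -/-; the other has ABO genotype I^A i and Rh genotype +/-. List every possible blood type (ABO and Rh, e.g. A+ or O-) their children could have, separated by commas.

Gametes from I^B i × I^A i give offspring ABO genotypes I^A I^B, I^A i, I^B i, i i, i.e. phenotypes O, A, B, AB.
Rh cross -/- × +/- → phenotypes Rh+, Rh-.
Combining independently: O+, O-, A+, A-, B+, B-, AB+, AB-.

O+, O-, A+, A-, B+, B-, AB+, AB-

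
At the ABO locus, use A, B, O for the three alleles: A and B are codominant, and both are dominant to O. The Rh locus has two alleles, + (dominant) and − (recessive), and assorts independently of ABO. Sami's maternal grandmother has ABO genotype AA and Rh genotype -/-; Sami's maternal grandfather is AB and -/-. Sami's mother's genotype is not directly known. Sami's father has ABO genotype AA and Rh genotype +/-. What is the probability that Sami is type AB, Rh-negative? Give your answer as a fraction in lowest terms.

Sami's mother's ABO genotype from AA × AB: 1/2 AA, 1/2 AB.
Crossing each possibility with the father AA and summing P(type AB): 1/2·0 + 1/2·1/2 = 1/4.
Similarly for Rh via the mother's Rh distribution: P(Rh-) = 1/2.
Independent loci: 1/4 × 1/2 = 1/8.

1/8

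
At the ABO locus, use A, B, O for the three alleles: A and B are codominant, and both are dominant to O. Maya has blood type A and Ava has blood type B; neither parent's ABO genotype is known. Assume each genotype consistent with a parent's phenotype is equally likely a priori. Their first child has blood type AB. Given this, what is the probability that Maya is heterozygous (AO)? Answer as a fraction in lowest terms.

1/3

Possible genotypes: Maya ∈ {AA, AO}; Ava ∈ {BB, BO}.
Weight each parental genotype pair by prior × P(type-AB child):
  AA × BB: posterior weight 4/9.
  AA × BO: posterior weight 2/9.
  AO × BB: posterior weight 2/9.
  AO × BO: posterior weight 1/9.
Sum the posterior weight over pairs where Maya is AO: 1/3.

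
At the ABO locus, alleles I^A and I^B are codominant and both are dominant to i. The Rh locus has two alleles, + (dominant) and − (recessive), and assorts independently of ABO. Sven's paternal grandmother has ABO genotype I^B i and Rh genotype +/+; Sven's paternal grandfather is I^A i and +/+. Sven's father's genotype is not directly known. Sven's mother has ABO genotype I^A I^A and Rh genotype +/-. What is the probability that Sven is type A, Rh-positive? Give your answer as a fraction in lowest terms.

Sven's father's ABO genotype from I^B i × I^A i: 1/4 I^A I^B, 1/4 I^A i, 1/4 I^B i, 1/4 i i.
Crossing each possibility with the mother I^A I^A and summing P(type A): 1/4·1/2 + 1/4·1 + 1/4·1/2 + 1/4·1 = 3/4.
Similarly for Rh via the father's Rh distribution: P(Rh+) = 1.
Independent loci: 3/4 × 1 = 3/4.

3/4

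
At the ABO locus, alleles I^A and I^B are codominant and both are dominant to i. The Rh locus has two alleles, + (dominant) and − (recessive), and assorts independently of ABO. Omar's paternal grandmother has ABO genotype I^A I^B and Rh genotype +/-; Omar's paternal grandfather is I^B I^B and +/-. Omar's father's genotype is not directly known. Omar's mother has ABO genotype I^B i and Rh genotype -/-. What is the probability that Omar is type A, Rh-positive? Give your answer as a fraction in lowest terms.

Omar's father's ABO genotype from I^A I^B × I^B I^B: 1/2 I^A I^B, 1/2 I^B I^B.
Crossing each possibility with the mother I^B i and summing P(type A): 1/2·1/4 + 1/2·0 = 1/8.
Similarly for Rh via the father's Rh distribution: P(Rh+) = 1/2.
Independent loci: 1/8 × 1/2 = 1/16.

1/16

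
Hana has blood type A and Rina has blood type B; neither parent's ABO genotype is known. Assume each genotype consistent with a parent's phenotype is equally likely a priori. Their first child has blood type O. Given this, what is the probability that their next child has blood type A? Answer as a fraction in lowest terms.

Possible genotypes: Hana ∈ {AA, AO}; Rina ∈ {BB, BO}.
Weight each parental genotype pair by prior × P(type-O child):
  AO × BO: posterior weight 1; P(next child type A) = 1/4.
Weighted sum = 1/4.

1/4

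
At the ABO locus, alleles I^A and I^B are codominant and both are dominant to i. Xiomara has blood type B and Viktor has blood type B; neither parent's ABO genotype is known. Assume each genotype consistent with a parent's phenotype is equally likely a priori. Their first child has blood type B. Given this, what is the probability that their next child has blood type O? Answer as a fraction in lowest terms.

1/20

Possible genotypes: Xiomara ∈ {I^B I^B, I^B i}; Viktor ∈ {I^B I^B, I^B i}.
Weight each parental genotype pair by prior × P(type-B child):
  I^B I^B × I^B I^B: posterior weight 4/15; P(next child type O) = 0.
  I^B I^B × I^B i: posterior weight 4/15; P(next child type O) = 0.
  I^B i × I^B I^B: posterior weight 4/15; P(next child type O) = 0.
  I^B i × I^B i: posterior weight 1/5; P(next child type O) = 1/4.
Weighted sum = 1/20.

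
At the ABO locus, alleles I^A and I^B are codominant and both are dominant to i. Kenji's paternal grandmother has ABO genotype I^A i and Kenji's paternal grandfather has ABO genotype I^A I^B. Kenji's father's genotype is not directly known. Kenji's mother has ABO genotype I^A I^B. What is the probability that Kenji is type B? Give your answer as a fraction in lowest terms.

1/4

Kenji's father's ABO genotype from I^A i × I^A I^B: 1/4 I^A I^A, 1/4 I^A I^B, 1/4 I^A i, 1/4 I^B i.
Crossing each possibility with the mother I^A I^B and summing P(type B): 1/4·0 + 1/4·1/4 + 1/4·1/4 + 1/4·1/2 = 1/4.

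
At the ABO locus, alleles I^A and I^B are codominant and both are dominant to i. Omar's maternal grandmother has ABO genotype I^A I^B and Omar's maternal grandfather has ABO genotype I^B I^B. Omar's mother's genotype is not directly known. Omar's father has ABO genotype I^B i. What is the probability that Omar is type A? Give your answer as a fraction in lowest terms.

1/8

Omar's mother's ABO genotype from I^A I^B × I^B I^B: 1/2 I^A I^B, 1/2 I^B I^B.
Crossing each possibility with the father I^B i and summing P(type A): 1/2·1/4 + 1/2·0 = 1/8.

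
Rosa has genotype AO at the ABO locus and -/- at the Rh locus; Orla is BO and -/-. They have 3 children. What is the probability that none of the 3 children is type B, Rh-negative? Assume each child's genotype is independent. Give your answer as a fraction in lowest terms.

ABO cross AO × BO → 1/4 O, 1/4 A, 1/4 B, 1/4 AB.
Rh cross -/- × -/- → 1 Rh-; so P(type B, Rh-negative) = 1/4 × 1 = 1/4 per child.
P(not type B, Rh-negative) = 3/4 for one child; (3/4)^3 = 27/64.

27/64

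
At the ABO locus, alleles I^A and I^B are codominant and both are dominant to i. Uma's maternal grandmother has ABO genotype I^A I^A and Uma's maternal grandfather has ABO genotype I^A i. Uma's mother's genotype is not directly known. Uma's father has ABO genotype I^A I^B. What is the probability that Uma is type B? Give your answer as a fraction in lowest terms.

1/8

Uma's mother's ABO genotype from I^A I^A × I^A i: 1/2 I^A I^A, 1/2 I^A i.
Crossing each possibility with the father I^A I^B and summing P(type B): 1/2·0 + 1/2·1/4 = 1/8.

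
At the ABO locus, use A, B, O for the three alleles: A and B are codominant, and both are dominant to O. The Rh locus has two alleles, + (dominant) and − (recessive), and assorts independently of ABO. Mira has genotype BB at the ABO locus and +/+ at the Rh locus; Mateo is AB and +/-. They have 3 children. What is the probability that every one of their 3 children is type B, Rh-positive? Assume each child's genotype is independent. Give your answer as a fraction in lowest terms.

1/8

ABO cross BB × AB → 1/2 B, 1/2 AB.
Rh cross +/+ × +/- → 1 Rh+; so P(type B, Rh-positive) = 1/2 × 1 = 1/2 per child.
All 3 independent: (1/2)^3 = 1/8.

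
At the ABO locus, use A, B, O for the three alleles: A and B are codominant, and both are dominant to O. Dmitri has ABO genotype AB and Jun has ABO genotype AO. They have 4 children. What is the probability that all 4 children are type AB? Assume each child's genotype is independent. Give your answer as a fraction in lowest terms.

1/256

ABO cross AB × AO → 1/2 A, 1/4 B, 1/4 AB.
So P(type AB) = 1/4 per child.
All 4 independent: (1/4)^4 = 1/256.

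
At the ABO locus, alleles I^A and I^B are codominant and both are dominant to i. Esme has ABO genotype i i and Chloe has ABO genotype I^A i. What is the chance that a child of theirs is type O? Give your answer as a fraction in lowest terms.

1/2

ABO cross i i × I^A i → offspring phenotypes: 1/2 O, 1/2 A.
So P(type O) = 1/2.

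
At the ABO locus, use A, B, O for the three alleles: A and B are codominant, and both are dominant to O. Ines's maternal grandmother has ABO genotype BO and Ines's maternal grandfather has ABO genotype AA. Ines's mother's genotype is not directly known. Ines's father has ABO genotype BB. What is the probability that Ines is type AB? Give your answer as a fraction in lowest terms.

Ines's mother's ABO genotype from BO × AA: 1/2 AB, 1/2 AO.
Crossing each possibility with the father BB and summing P(type AB): 1/2·1/2 + 1/2·1/2 = 1/2.

1/2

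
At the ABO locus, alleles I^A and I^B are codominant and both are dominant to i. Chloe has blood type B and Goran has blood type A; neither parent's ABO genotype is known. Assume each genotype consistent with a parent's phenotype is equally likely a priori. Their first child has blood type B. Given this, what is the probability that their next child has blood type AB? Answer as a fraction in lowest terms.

5/12

Possible genotypes: Chloe ∈ {I^B I^B, I^B i}; Goran ∈ {I^A I^A, I^A i}.
Weight each parental genotype pair by prior × P(type-B child):
  I^B I^B × I^A i: posterior weight 2/3; P(next child type AB) = 1/2.
  I^B i × I^A i: posterior weight 1/3; P(next child type AB) = 1/4.
Weighted sum = 5/12.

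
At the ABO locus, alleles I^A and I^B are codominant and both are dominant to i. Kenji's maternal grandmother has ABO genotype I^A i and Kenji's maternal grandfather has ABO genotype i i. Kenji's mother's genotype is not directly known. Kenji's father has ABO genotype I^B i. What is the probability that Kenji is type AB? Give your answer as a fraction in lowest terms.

Kenji's mother's ABO genotype from I^A i × i i: 1/2 I^A i, 1/2 i i.
Crossing each possibility with the father I^B i and summing P(type AB): 1/2·1/4 + 1/2·0 = 1/8.

1/8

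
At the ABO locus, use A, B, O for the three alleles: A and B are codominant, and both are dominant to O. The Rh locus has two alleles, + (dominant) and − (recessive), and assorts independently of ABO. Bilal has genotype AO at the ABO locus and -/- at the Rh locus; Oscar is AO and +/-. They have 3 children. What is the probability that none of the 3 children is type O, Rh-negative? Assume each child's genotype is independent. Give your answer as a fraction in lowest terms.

ABO cross AO × AO → 1/4 O, 3/4 A.
Rh cross -/- × +/- → 1/2 Rh+, 1/2 Rh-; so P(type O, Rh-negative) = 1/4 × 1/2 = 1/8 per child.
P(not type O, Rh-negative) = 7/8 for one child; (7/8)^3 = 343/512.

343/512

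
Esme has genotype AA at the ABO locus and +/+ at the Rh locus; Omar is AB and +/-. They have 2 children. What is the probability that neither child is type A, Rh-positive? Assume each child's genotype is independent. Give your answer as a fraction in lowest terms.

ABO cross AA × AB → 1/2 A, 1/2 AB.
Rh cross +/+ × +/- → 1 Rh+; so P(type A, Rh-positive) = 1/2 × 1 = 1/2 per child.
P(not type A, Rh-positive) = 1/2 for one child; (1/2)^2 = 1/4.

1/4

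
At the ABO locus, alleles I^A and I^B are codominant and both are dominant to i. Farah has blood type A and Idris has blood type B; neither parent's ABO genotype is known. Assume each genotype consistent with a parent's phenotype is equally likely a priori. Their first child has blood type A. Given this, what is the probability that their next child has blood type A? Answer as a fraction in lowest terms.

Possible genotypes: Farah ∈ {I^A I^A, I^A i}; Idris ∈ {I^B I^B, I^B i}.
Weight each parental genotype pair by prior × P(type-A child):
  I^A I^A × I^B i: posterior weight 2/3; P(next child type A) = 1/2.
  I^A i × I^B i: posterior weight 1/3; P(next child type A) = 1/4.
Weighted sum = 5/12.

5/12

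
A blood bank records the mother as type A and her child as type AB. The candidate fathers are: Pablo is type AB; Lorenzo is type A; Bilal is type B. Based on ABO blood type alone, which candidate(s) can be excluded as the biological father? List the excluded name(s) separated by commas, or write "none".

Lorenzo

A candidate is excluded only if no genotype consistent with his phenotype could produce a type AB child with a type A mother.
Lorenzo (type A): no genotype consistent with that phenotype can produce a type-AB child with a type-A mother.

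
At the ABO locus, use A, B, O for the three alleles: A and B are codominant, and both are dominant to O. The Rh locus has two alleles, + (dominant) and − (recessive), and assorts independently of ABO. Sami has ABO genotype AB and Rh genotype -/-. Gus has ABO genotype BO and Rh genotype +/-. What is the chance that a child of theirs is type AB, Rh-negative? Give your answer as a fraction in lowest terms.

ABO cross AB × BO → offspring phenotypes: 1/4 A, 1/2 B, 1/4 AB.
Rh cross -/- × +/- → 1/2 Rh+, 1/2 Rh-.
Independent loci: P(type AB, Rh-negative) = 1/4 × 1/2 = 1/8.

1/8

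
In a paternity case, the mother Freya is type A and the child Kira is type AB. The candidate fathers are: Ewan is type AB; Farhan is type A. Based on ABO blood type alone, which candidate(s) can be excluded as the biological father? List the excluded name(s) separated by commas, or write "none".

Farhan

A candidate is excluded only if no genotype consistent with his phenotype could produce a type AB child with a type A mother.
Farhan (type A): no genotype consistent with that phenotype can produce a type-AB child with a type-A mother.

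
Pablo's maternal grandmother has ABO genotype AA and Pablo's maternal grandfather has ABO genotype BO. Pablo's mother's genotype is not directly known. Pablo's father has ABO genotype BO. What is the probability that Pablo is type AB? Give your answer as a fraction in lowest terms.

Pablo's mother's ABO genotype from AA × BO: 1/2 AB, 1/2 AO.
Crossing each possibility with the father BO and summing P(type AB): 1/2·1/4 + 1/2·1/4 = 1/4.

1/4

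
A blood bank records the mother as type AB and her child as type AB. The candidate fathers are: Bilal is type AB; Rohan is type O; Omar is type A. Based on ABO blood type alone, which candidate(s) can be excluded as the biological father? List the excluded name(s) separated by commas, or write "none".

A candidate is excluded only if no genotype consistent with his phenotype could produce a type AB child with a type AB mother.
Rohan (type O): no genotype consistent with that phenotype can produce a type-AB child with a type-AB mother.

Rohan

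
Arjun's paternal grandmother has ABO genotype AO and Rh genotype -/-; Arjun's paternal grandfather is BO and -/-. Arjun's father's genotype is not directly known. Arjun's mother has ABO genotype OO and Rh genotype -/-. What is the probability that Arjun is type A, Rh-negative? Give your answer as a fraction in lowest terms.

1/4

Arjun's father's ABO genotype from AO × BO: 1/4 AB, 1/4 AO, 1/4 BO, 1/4 OO.
Crossing each possibility with the mother OO and summing P(type A): 1/4·1/2 + 1/4·1/2 + 1/4·0 + 1/4·0 = 1/4.
Similarly for Rh via the father's Rh distribution: P(Rh-) = 1.
Independent loci: 1/4 × 1 = 1/4.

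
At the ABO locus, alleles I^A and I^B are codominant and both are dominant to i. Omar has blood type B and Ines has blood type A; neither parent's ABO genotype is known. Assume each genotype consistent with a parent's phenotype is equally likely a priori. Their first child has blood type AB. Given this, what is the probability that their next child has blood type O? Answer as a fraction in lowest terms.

Possible genotypes: Omar ∈ {I^B I^B, I^B i}; Ines ∈ {I^A I^A, I^A i}.
Weight each parental genotype pair by prior × P(type-AB child):
  I^B I^B × I^A I^A: posterior weight 4/9; P(next child type O) = 0.
  I^B I^B × I^A i: posterior weight 2/9; P(next child type O) = 0.
  I^B i × I^A I^A: posterior weight 2/9; P(next child type O) = 0.
  I^B i × I^A i: posterior weight 1/9; P(next child type O) = 1/4.
Weighted sum = 1/36.

1/36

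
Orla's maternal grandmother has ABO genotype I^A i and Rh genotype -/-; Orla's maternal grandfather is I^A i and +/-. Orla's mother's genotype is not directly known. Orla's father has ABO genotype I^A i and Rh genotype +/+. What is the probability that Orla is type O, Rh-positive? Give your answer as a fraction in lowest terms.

1/4

Orla's mother's ABO genotype from I^A i × I^A i: 1/4 I^A I^A, 1/2 I^A i, 1/4 i i.
Crossing each possibility with the father I^A i and summing P(type O): 1/4·0 + 1/2·1/4 + 1/4·1/2 = 1/4.
Similarly for Rh via the mother's Rh distribution: P(Rh+) = 1.
Independent loci: 1/4 × 1 = 1/4.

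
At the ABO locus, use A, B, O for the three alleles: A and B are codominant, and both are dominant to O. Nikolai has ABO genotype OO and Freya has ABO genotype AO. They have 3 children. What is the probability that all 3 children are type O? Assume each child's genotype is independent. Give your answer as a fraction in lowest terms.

1/8

ABO cross OO × AO → 1/2 O, 1/2 A.
So P(type O) = 1/2 per child.
All 3 independent: (1/2)^3 = 1/8.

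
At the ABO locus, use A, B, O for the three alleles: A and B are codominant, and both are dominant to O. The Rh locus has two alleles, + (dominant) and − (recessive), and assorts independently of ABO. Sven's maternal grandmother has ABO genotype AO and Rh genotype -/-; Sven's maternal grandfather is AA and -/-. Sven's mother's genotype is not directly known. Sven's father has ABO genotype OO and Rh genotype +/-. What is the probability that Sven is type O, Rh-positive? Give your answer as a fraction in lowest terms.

Sven's mother's ABO genotype from AO × AA: 1/2 AA, 1/2 AO.
Crossing each possibility with the father OO and summing P(type O): 1/2·0 + 1/2·1/2 = 1/4.
Similarly for Rh via the mother's Rh distribution: P(Rh+) = 1/2.
Independent loci: 1/4 × 1/2 = 1/8.

1/8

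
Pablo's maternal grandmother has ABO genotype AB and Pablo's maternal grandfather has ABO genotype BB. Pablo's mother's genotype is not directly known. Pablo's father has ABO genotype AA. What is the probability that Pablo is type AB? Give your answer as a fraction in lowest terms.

Pablo's mother's ABO genotype from AB × BB: 1/2 AB, 1/2 BB.
Crossing each possibility with the father AA and summing P(type AB): 1/2·1/2 + 1/2·1 = 3/4.

3/4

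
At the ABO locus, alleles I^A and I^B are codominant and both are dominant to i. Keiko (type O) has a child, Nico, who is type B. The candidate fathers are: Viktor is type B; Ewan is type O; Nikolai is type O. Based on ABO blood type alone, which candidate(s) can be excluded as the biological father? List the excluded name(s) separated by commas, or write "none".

Ewan, Nikolai

A candidate is excluded only if no genotype consistent with his phenotype could produce a type B child with a type O mother.
Ewan (type O): no genotype consistent with that phenotype can produce a type-B child with a type-O mother.
Nikolai (type O): no genotype consistent with that phenotype can produce a type-B child with a type-O mother.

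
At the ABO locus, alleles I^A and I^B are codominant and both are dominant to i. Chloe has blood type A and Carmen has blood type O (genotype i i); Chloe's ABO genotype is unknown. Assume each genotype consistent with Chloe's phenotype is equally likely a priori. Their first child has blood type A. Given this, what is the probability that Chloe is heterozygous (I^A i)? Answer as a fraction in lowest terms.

1/3

Possible genotypes: Chloe ∈ {I^A I^A, I^A i}; Carmen ∈ {i i}.
Weight each parental genotype pair by prior × P(type-A child):
  I^A I^A × i i: posterior weight 2/3.
  I^A i × i i: posterior weight 1/3.
Sum the posterior weight over pairs where Chloe is I^A i: 1/3.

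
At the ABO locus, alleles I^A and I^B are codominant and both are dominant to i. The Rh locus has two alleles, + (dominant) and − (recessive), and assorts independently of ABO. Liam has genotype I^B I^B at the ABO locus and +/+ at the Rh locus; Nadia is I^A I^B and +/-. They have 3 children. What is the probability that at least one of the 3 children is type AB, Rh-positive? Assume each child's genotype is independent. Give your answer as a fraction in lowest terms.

ABO cross I^B I^B × I^A I^B → 1/2 B, 1/2 AB.
Rh cross +/+ × +/- → 1 Rh+; so P(type AB, Rh-positive) = 1/2 × 1 = 1/2 per child.
P(none) = (1/2)^3 = 1/8; P(at least one) = 1 − 1/8 = 7/8.

7/8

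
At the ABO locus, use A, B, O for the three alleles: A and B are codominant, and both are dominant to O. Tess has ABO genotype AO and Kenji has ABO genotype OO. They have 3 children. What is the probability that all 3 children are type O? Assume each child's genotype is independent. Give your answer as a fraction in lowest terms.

ABO cross AO × OO → 1/2 O, 1/2 A.
So P(type O) = 1/2 per child.
All 3 independent: (1/2)^3 = 1/8.

1/8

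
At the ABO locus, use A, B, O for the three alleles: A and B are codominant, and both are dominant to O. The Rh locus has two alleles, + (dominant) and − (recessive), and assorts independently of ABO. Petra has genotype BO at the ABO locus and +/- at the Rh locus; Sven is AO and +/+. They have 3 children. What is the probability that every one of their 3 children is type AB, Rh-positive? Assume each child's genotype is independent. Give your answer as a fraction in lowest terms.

1/64

ABO cross BO × AO → 1/4 O, 1/4 A, 1/4 B, 1/4 AB.
Rh cross +/- × +/+ → 1 Rh+; so P(type AB, Rh-positive) = 1/4 × 1 = 1/4 per child.
All 3 independent: (1/4)^3 = 1/64.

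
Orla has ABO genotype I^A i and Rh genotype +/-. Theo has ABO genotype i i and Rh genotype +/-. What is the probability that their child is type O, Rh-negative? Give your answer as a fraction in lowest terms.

ABO cross I^A i × i i → offspring phenotypes: 1/2 O, 1/2 A.
Rh cross +/- × +/- → 3/4 Rh+, 1/4 Rh-.
Independent loci: P(type O, Rh-negative) = 1/2 × 1/4 = 1/8.

1/8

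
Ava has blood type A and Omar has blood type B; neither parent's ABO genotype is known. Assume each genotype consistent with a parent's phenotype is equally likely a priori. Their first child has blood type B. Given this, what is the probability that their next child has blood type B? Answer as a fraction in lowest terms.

Possible genotypes: Ava ∈ {AA, AO}; Omar ∈ {BB, BO}.
Weight each parental genotype pair by prior × P(type-B child):
  AO × BB: posterior weight 2/3; P(next child type B) = 1/2.
  AO × BO: posterior weight 1/3; P(next child type B) = 1/4.
Weighted sum = 5/12.

5/12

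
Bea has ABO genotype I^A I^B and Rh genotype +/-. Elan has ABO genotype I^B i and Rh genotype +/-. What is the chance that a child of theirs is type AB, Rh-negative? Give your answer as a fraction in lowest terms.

1/16

ABO cross I^A I^B × I^B i → offspring phenotypes: 1/4 A, 1/2 B, 1/4 AB.
Rh cross +/- × +/- → 3/4 Rh+, 1/4 Rh-.
Independent loci: P(type AB, Rh-negative) = 1/4 × 1/4 = 1/16.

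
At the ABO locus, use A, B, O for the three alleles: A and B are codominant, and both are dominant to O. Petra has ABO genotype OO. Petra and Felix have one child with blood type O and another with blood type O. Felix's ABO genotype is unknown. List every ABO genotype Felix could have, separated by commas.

For each candidate genotype of Felix, check whether crossing it with OO can produce every observed child phenotype.
  AA → possible child types {A} ✗
  AB → possible child types {A, B} ✗
  AO → possible child types {O, A} ✓
  BB → possible child types {B} ✗
  BO → possible child types {O, B} ✓
  OO → possible child types {O} ✓

AO, BO, OO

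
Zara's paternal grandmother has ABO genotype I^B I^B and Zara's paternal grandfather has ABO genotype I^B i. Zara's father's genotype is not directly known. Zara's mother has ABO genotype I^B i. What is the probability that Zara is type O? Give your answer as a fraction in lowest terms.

Zara's father's ABO genotype from I^B I^B × I^B i: 1/2 I^B I^B, 1/2 I^B i.
Crossing each possibility with the mother I^B i and summing P(type O): 1/2·0 + 1/2·1/4 = 1/8.

1/8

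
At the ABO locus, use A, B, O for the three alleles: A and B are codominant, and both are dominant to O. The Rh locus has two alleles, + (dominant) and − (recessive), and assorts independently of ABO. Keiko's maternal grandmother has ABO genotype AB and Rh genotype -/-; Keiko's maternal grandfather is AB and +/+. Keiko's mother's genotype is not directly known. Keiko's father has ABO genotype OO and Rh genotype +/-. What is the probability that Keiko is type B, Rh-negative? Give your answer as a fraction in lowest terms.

Keiko's mother's ABO genotype from AB × AB: 1/4 AA, 1/2 AB, 1/4 BB.
Crossing each possibility with the father OO and summing P(type B): 1/4·0 + 1/2·1/2 + 1/4·1 = 1/2.
Similarly for Rh via the mother's Rh distribution: P(Rh-) = 1/4.
Independent loci: 1/2 × 1/4 = 1/8.

1/8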